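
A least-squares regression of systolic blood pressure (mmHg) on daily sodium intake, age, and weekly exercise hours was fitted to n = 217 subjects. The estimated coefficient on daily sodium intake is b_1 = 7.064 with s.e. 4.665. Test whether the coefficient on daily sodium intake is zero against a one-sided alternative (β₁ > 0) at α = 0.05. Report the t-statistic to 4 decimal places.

H₀: β₁ = 0 vs H₁: β₁ > 0.
t = (b_1 − β₁⁰)/SE = 7.064 / 4.665 = 1.5143.
df = n − k − 1 = 217 − 3 − 1 = 213.
One-sided p ≈ 0.0657, which is ≥ 0.05, so fail to reject H₀.
The data do not give significant evidence that the true slope on daily sodium intake is positive, holding the other predictors fixed.

t = 1.5143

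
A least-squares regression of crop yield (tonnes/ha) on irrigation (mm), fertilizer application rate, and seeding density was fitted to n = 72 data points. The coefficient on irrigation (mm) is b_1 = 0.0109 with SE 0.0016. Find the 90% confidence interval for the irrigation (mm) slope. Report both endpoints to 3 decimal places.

df = n − k − 1 = 72 − 3 − 1 = 68.
t* = t_{0.05, 68} = 1.667572.
Margin = t* × SE = 1.667572 × 0.0016 = 0.00267.
CI: 0.0109 ± 0.00267 → (0.008, 0.014).
With 90% confidence, each one-unit increase in irrigation (mm) is associated with a change of between 0.008 and 0.014 tonnes/ha in crop yield, holding the other predictors fixed.

(0.008, 0.014)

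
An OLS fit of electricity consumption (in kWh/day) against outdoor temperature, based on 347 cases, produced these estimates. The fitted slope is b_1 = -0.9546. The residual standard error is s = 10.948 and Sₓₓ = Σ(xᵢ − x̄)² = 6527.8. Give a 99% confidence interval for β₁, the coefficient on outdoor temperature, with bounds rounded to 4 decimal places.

SE(b_1) = s/√Sₓₓ = 10.948/√6527.8 = 0.135504.
df = n − 2 = 345.
t* = t_{0.005, 345} = 2.590155.
Margin = t* × SE = 2.590155 × 0.135504 = 0.350976.
CI: -0.9546 ± 0.350976 → (-1.3056, -0.6036).
With 99% confidence, each one-unit increase in outdoor temperature is associated with a change of between -1.3056 and -0.6036 kWh/day in electricity consumption.

(-1.3056, -0.6036)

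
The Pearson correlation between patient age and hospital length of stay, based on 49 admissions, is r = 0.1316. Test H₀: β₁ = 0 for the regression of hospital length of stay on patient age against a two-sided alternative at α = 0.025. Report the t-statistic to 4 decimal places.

t = r·√(n − 2)/√(1 − r²) = 0.1316·√47/√0.982681 = 0.9101.
df = n − 2 = 47.
Two-sided p ≈ 0.3674, which is ≥ 0.025, so fail to reject H₀.
The data do not give significant evidence of a linear association between patient age and hospital length of stay.

t = 0.9101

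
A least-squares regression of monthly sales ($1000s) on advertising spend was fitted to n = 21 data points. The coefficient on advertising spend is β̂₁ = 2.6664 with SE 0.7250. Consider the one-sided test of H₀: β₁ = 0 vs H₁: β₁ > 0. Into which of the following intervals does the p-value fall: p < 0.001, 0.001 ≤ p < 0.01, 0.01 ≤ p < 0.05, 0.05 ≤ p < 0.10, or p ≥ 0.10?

p < 0.001

t = 2.6664 / 0.7250 = 3.678.
df = n − 2 = 21 − 2 = 19.
One-sided p = P(T_{19} > t) ≈ 0.0008.
So p < 0.001.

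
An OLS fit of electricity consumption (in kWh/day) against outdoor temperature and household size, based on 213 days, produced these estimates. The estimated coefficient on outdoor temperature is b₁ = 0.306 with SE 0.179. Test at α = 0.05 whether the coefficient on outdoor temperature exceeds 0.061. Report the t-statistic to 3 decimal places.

H₀: β₁ = 0.061 vs H₁: β₁ > 0.061.
t = (b₁ − β₁⁰)/SE = (0.306 − 0.061) / 0.179 = 1.369.
df = n − k − 1 = 213 − 2 − 1 = 210.
One-sided p ≈ 0.0863, which is ≥ 0.05, so fail to reject H₀.
The data do not give significant evidence that the true slope on outdoor temperature exceeds 0.061 kWh/day per unit, holding the other predictors fixed.

t = 1.369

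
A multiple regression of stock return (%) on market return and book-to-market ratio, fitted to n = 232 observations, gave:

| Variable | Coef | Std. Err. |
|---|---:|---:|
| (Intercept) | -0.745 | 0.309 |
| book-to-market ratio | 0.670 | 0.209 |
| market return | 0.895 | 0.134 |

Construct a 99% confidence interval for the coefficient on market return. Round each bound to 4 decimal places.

Read off: b = 0.895, SE = 0.134 for market return.
df = n − k − 1 = 232 − 2 − 1 = 229.
t* = t_{0.005, 229} = 2.597468.
Margin = t* × SE = 2.597468 × 0.134 = 0.348061.
CI: 0.895 ± 0.348061 → (0.5469, 1.2431).

(0.5469, 1.2431)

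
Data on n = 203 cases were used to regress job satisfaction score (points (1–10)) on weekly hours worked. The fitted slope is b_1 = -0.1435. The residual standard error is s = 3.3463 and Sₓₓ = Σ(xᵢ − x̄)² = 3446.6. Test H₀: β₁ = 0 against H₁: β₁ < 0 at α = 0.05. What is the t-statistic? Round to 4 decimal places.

t = -2.5176

SE(b_1) = s/√Sₓₓ = 3.3463/√3446.6 = 0.0569993.
t = -0.1435 / 0.0569993 = -2.5176.
df = n − 2 = 201.
One-sided p ≈ 0.0063, which is < 0.05, so reject H₀.
There is evidence that the true slope on weekly hours worked is negative.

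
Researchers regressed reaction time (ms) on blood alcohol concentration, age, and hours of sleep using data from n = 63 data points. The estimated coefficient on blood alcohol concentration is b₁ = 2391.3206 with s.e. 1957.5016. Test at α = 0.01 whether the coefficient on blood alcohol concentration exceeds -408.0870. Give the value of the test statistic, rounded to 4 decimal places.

H₀: β₁ = -408.0870 vs H₁: β₁ > -408.0870.
t = (b₁ − β₁⁰)/SE = (2391.3206 − (-408.0870)) / 1957.5016 = 1.4301.
df = n − k − 1 = 63 − 3 − 1 = 59.
One-sided p ≈ 0.0790, which is ≥ 0.01, so fail to reject H₀.
The data do not give significant evidence that the true slope on blood alcohol concentration exceeds -408.0870 ms per unit, holding the other predictors fixed.

t = 1.4301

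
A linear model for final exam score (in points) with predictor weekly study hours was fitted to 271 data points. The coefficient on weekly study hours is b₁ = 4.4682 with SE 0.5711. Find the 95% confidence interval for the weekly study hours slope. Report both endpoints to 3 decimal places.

(3.344, 5.593)

df = n − 2 = 271 − 2 = 269.
t* = t_{0.025, 269} = 1.968822.
Margin = t* × SE = 1.968822 × 0.5711 = 1.12439.
CI: 4.4682 ± 1.12439 → (3.344, 5.593).
With 95% confidence, each one-unit increase in weekly study hours is associated with a change of between 3.344 and 5.593 points in final exam score.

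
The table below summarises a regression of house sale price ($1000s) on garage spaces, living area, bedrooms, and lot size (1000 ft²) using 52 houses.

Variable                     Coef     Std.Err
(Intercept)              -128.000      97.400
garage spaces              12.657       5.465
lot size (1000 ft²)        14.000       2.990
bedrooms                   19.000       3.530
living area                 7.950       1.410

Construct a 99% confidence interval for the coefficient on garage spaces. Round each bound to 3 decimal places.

(-2.014, 27.328)

Read off: b = 12.657, SE = 5.465 for garage spaces.
df = n − k − 1 = 52 − 4 − 1 = 47.
t* = t_{0.005, 47} = 2.684556.
Margin = t* × SE = 2.684556 × 5.465 = 14.67110.
CI: 12.657 ± 14.67110 → (-2.014, 27.328).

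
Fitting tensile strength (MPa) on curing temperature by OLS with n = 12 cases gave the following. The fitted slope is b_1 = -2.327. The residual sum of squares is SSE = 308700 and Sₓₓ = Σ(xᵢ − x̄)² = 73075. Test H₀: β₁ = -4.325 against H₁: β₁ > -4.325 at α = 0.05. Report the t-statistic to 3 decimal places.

MSE = SSE/(n − 2) = 308700/10 = 30870.
SE(b_1) = √(MSE/Sₓₓ) = √(30870/73075) = 0.649956.
t = (-2.327 − (-4.325)) / 0.649956 = 3.074.
df = n − 2 = 10.
One-sided p ≈ 0.0059, which is < 0.05, so reject H₀.
There is evidence that the true slope on curing temperature exceeds -4.325 MPa per unit.

t = 3.074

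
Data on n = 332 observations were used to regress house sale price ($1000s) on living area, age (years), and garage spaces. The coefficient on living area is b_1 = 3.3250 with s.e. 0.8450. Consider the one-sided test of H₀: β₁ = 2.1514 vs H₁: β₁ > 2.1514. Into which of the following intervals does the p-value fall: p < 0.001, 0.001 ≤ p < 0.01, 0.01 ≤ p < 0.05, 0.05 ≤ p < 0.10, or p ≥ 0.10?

0.05 ≤ p < 0.10

t = (3.3250 − 2.1514) / 0.8450 = 1.389.
df = n − k − 1 = 332 − 3 − 1 = 328.
One-sided p = P(T_{328} > t) ≈ 0.0829.
So 0.05 ≤ p < 0.10.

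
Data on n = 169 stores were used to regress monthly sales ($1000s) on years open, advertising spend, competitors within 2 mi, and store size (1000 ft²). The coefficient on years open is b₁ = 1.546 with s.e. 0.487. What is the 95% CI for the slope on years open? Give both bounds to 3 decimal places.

df = n − k − 1 = 169 − 4 − 1 = 164.
t* = t_{0.025, 164} = 1.974535.
Margin = t* × SE = 1.974535 × 0.487 = 0.96160.
CI: 1.546 ± 0.96160 → (0.584, 2.508).
With 95% confidence, each one-unit increase in years open is associated with a change of between 0.584 and 2.508 $1000s in monthly sales, holding the other predictors fixed.

(0.584, 2.508)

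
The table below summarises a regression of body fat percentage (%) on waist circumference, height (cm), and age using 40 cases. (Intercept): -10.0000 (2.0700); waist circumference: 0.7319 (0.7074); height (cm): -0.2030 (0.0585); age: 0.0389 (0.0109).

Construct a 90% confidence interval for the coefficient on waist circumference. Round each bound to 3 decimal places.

(-0.462, 1.926)

Read off: b = 0.7319, SE = 0.7074 for waist circumference.
df = n − k − 1 = 40 − 3 − 1 = 36.
t* = t_{0.05, 36} = 1.688298.
Margin = t* × SE = 1.688298 × 0.7074 = 1.19430.
CI: 0.7319 ± 1.19430 → (-0.462, 1.926).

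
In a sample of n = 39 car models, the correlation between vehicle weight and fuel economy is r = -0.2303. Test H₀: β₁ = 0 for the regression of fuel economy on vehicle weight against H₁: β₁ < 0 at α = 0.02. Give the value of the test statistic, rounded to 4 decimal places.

t = r·√(n − 2)/√(1 − r²) = -0.2303·√37/√0.946962 = -1.4396.
df = n − 2 = 37.
One-sided p ≈ 0.0792, which is ≥ 0.02, so fail to reject H₀.
The data do not give significant evidence of a linear association between vehicle weight and fuel economy.

t = -1.4396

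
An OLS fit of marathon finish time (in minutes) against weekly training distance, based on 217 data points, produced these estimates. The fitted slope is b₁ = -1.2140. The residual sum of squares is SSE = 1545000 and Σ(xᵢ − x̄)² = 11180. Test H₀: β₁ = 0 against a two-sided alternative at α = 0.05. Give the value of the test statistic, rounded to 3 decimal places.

t = -1.514

MSE = SSE/(n − 2) = 1545000/215 = 7186.05.
SE(b₁) = √(MSE/Sₓₓ) = √(7186.05/11180) = 0.801723.
t = -1.2140 / 0.801723 = -1.514.
df = n − 2 = 215.
Two-sided p ≈ 0.1314, which is ≥ 0.05, so fail to reject H₀.
The data do not give significant evidence of an association between weekly training distance and marathon finish time.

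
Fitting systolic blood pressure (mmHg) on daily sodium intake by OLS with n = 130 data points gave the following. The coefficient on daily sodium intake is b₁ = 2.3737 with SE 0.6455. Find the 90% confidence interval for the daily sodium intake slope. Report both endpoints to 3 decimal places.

df = n − 2 = 130 − 2 = 128.
t* = t_{0.05, 128} = 1.656845.
Margin = t* × SE = 1.656845 × 0.6455 = 1.06949.
CI: 2.3737 ± 1.06949 → (1.304, 3.443).
With 90% confidence, each one-unit increase in daily sodium intake is associated with a change of between 1.304 and 3.443 mmHg in systolic blood pressure.

(1.304, 3.443)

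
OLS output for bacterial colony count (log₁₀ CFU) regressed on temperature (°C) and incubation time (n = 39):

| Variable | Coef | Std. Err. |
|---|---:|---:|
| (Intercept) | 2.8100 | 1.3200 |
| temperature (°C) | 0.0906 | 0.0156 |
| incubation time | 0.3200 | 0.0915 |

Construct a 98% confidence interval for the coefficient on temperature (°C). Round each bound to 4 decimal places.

Read off: b = 0.0906, SE = 0.0156 for temperature (°C).
df = n − k − 1 = 39 − 2 − 1 = 36.
t* = t_{0.01, 36} = 2.434494.
Margin = t* × SE = 2.434494 × 0.0156 = 0.037978.
CI: 0.0906 ± 0.037978 → (0.0526, 0.1286).

(0.0526, 0.1286)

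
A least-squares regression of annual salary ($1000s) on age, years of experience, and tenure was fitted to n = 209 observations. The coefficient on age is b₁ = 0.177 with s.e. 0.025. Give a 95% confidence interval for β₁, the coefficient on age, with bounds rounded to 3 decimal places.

(0.128, 0.226)

df = n − k − 1 = 209 − 3 − 1 = 205.
t* = t_{0.025, 205} = 1.971603.
Margin = t* × SE = 1.971603 × 0.025 = 0.04929.
CI: 0.177 ± 0.04929 → (0.128, 0.226).
With 95% confidence, each one-unit increase in age is associated with a change of between 0.128 and 0.226 $1000s in annual salary, holding the other predictors fixed.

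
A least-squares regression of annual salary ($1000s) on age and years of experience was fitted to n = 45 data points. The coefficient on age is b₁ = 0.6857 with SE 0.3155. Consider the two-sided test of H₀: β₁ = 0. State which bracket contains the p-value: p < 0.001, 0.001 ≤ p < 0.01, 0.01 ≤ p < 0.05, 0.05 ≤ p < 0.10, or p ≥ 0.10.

t = 0.6857 / 0.3155 = 2.173.
df = n − k − 1 = 45 − 2 − 1 = 42.
Two-sided p = 2·P(T_{42} > |t|) ≈ 0.0354.
So 0.01 ≤ p < 0.05.

0.01 ≤ p < 0.05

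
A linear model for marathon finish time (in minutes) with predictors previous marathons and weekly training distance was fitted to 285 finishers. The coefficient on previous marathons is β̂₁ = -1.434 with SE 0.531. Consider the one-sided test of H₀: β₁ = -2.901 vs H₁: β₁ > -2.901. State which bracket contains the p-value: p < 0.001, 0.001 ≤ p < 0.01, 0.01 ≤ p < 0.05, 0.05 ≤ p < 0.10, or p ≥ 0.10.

0.001 ≤ p < 0.01

t = (-1.434 − (-2.901)) / 0.531 = 2.763.
df = n − k − 1 = 285 − 2 − 1 = 282.
One-sided p = P(T_{282} > t) ≈ 0.0031.
So 0.001 ≤ p < 0.01.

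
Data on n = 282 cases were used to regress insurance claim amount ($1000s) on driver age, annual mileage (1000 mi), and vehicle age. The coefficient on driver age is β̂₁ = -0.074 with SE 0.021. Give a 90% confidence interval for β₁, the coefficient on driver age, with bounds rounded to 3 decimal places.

df = n − k − 1 = 282 − 3 − 1 = 278.
t* = t_{0.05, 278} = 1.650353.
Margin = t* × SE = 1.650353 × 0.021 = 0.03466.
CI: -0.074 ± 0.03466 → (-0.109, -0.039).
With 90% confidence, each one-unit increase in driver age is associated with a change of between -0.109 and -0.039 $1000s in insurance claim amount, holding the other predictors fixed.

(-0.109, -0.039)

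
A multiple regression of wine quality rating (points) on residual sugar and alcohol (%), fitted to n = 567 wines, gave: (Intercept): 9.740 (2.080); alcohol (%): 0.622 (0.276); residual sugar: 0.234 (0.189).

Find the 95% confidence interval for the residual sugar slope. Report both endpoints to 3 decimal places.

Read off: b = 0.234, SE = 0.189 for residual sugar.
df = n − k − 1 = 567 − 2 − 1 = 564.
t* = t_{0.025, 564} = 1.964179.
Margin = t* × SE = 1.964179 × 0.189 = 0.37123.
CI: 0.234 ± 0.37123 → (-0.137, 0.605).

(-0.137, 0.605)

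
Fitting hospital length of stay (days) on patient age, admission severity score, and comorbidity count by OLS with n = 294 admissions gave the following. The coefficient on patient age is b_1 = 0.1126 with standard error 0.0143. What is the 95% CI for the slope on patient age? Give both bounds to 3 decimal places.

df = n − k − 1 = 294 − 3 − 1 = 290.
t* = t_{0.025, 290} = 1.968178.
Margin = t* × SE = 1.968178 × 0.0143 = 0.02814.
CI: 0.1126 ± 0.02814 → (0.084, 0.141).
With 95% confidence, each one-unit increase in patient age is associated with a change of between 0.084 and 0.141 days in hospital length of stay, holding the other predictors fixed.

(0.084, 0.141)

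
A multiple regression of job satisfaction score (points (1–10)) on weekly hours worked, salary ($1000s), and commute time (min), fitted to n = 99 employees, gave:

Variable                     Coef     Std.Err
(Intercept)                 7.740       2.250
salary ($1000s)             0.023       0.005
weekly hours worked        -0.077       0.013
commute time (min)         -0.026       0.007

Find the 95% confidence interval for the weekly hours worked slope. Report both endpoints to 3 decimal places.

Read off: b = -0.077, SE = 0.013 for weekly hours worked.
df = n − k − 1 = 99 − 3 − 1 = 95.
t* = t_{0.025, 95} = 1.985251.
Margin = t* × SE = 1.985251 × 0.013 = 0.02581.
CI: -0.077 ± 0.02581 → (-0.103, -0.051).

(-0.103, -0.051)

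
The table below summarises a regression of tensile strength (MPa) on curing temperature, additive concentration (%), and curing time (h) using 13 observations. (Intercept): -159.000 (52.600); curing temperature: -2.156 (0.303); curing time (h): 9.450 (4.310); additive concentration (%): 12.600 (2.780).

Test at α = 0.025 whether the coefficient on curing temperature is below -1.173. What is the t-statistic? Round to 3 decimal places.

t = -3.244

Read off: b = -2.156, SE = 0.303 for curing temperature.
H₀: β₁ = -1.173 vs H₁: β₁ < -1.173.
t = (-2.156 − (-1.173)) / 0.303 = -3.244.
df = n − k − 1 = 13 − 3 − 1 = 9.
One-sided p ≈ 0.0050, which is < 0.025, so reject H₀.
There is evidence that the true slope on curing temperature is below -1.173 MPa per unit, holding the other predictors fixed.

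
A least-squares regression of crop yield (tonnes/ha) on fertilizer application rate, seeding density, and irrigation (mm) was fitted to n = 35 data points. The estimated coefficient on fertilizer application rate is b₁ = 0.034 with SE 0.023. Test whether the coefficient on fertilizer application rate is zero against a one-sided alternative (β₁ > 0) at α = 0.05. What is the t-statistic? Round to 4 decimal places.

t = 1.4783

H₀: β₁ = 0 vs H₁: β₁ > 0.
t = (b₁ − β₁⁰)/SE = 0.034 / 0.023 = 1.4783.
df = n − k − 1 = 35 − 3 − 1 = 31.
One-sided p ≈ 0.0747, which is ≥ 0.05, so fail to reject H₀.
The data do not give significant evidence that the true slope on fertilizer application rate is positive, holding the other predictors fixed.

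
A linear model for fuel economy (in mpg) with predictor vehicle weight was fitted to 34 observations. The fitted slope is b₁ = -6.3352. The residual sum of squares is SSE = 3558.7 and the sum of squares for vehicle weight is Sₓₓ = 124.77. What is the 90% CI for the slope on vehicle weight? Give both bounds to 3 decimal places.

MSE = SSE/(n − 2) = 3558.7/32 = 111.209.
SE(b₁) = √(MSE/Sₓₓ) = √(111.209/124.77) = 0.944095.
df = n − 2 = 32.
t* = t_{0.05, 32} = 1.693889.
Margin = t* × SE = 1.693889 × 0.944095 = 1.59919.
CI: -6.3352 ± 1.59919 → (-7.934, -4.736).
With 90% confidence, each one-unit increase in vehicle weight is associated with a change of between -7.934 and -4.736 mpg in fuel economy.

(-7.934, -4.736)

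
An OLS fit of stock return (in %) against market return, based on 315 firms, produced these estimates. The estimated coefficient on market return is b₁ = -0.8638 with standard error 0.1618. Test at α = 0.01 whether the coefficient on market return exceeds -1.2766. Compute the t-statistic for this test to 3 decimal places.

t = 2.551

H₀: β₁ = -1.2766 vs H₁: β₁ > -1.2766.
t = (b₁ − β₁⁰)/SE = (-0.8638 − (-1.2766)) / 0.1618 = 2.551.
df = n − 2 = 315 − 2 = 313.
One-sided p ≈ 0.0056, which is < 0.01, so reject H₀.
There is evidence that the true slope on market return exceeds -1.2766 % per unit.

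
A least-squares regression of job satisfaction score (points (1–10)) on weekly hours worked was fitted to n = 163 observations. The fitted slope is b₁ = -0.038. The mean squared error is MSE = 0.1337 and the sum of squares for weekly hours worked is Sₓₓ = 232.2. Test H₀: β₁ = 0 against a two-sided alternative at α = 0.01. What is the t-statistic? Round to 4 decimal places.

SE(b₁) = √(MSE/Sₓₓ) = √(0.1337/232.2) = 0.0239958.
t = -0.038 / 0.0239958 = -1.5836.
df = n − 2 = 161.
Two-sided p ≈ 0.1152, which is ≥ 0.01, so fail to reject H₀.
The data do not give significant evidence of an association between weekly hours worked and job satisfaction score.

t = -1.5836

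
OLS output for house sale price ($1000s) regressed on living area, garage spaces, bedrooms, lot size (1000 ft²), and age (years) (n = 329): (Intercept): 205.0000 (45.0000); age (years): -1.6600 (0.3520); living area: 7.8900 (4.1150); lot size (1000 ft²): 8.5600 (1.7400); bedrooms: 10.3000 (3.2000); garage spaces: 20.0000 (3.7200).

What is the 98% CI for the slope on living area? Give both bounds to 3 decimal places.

(-1.731, 17.511)

Read off: b = 7.8900, SE = 4.1150 for living area.
df = n − k − 1 = 329 − 5 − 1 = 323.
t* = t_{0.01, 323} = 2.337948.
Margin = t* × SE = 2.337948 × 4.1150 = 9.62066.
CI: 7.8900 ± 9.62066 → (-1.731, 17.511).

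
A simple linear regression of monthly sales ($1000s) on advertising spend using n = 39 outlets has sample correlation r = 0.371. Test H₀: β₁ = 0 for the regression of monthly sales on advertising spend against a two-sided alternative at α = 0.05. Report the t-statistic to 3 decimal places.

t = 2.430

t = r·√(n − 2)/√(1 − r²) = 0.371·√37/√0.862359 = 2.430.
df = n − 2 = 37.
Two-sided p ≈ 0.0201, which is < 0.05, so reject H₀.
There is evidence of a linear association between advertising spend and monthly sales.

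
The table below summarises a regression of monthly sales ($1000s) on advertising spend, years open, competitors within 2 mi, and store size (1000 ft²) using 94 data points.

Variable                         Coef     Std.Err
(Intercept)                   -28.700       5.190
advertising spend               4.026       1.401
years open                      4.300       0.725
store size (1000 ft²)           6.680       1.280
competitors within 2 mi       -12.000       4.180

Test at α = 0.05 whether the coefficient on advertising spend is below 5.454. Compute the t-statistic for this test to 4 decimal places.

Read off: b = 4.026, SE = 1.401 for advertising spend.
H₀: β₁ = 5.454 vs H₁: β₁ < 5.454.
t = (4.026 − 5.454) / 1.401 = -1.0193.
df = n − k − 1 = 94 − 4 − 1 = 89.
One-sided p ≈ 0.1554, which is ≥ 0.05, so fail to reject H₀.
The data do not give significant evidence that the true slope on advertising spend is below 5.454 $1000s per unit, holding the other predictors fixed.

t = -1.0193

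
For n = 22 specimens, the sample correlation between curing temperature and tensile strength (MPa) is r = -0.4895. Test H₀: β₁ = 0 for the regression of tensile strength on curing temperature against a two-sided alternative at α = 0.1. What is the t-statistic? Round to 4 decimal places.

t = -2.5104

t = r·√(n − 2)/√(1 − r²) = -0.4895·√20/√0.76039 = -2.5104.
df = n − 2 = 20.
Two-sided p ≈ 0.0208, which is < 0.1, so reject H₀.
There is evidence of a linear association between curing temperature and tensile strength.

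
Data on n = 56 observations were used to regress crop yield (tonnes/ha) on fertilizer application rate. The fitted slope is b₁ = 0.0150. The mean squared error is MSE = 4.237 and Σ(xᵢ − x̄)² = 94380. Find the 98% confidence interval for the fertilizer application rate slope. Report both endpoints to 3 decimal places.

SE(b₁) = √(MSE/Sₓₓ) = √(4.237/94380) = 0.00670022.
df = n − 2 = 54.
t* = t_{0.01, 54} = 2.39741.
Margin = t* × SE = 2.39741 × 0.00670022 = 0.01606.
CI: 0.0150 ± 0.01606 → (-0.001, 0.031).
With 98% confidence, each one-unit increase in fertilizer application rate is associated with a change of between -0.001 and 0.031 tonnes/ha in crop yield.

(-0.001, 0.031)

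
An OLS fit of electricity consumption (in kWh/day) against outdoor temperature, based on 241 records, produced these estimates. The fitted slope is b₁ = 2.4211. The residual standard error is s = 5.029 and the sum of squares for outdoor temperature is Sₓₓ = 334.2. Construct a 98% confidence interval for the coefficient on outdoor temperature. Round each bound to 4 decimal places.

(1.7768, 3.0654)

SE(b₁) = s/√Sₓₓ = 5.029/√334.2 = 0.275092.
df = n − 2 = 239.
t* = t_{0.01, 239} = 2.342051.
Margin = t* × SE = 2.342051 × 0.275092 = 0.644280.
CI: 2.4211 ± 0.644280 → (1.7768, 3.0654).
With 98% confidence, each one-unit increase in outdoor temperature is associated with a change of between 1.7768 and 3.0654 kWh/day in electricity consumption.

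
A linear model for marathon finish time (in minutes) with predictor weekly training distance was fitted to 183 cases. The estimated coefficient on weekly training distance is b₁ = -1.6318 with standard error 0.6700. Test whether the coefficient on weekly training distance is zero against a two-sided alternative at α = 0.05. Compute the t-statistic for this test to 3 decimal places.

H₀: β₁ = 0 vs H₁: β₁ ≠ 0.
t = (b₁ − β₁⁰)/SE = -1.6318 / 0.6700 = -2.436.
df = n − 2 = 183 − 2 = 181.
Two-sided p ≈ 0.0158, which is < 0.05, so reject H₀.
There is evidence that weekly training distance is associated with marathon finish time.

t = -2.436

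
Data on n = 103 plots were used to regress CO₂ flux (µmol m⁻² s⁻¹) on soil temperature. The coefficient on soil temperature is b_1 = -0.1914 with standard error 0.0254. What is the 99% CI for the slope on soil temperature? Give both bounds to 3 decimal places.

df = n − 2 = 103 − 2 = 101.
t* = t_{0.005, 101} = 2.625386.
Margin = t* × SE = 2.625386 × 0.0254 = 0.06668.
CI: -0.1914 ± 0.06668 → (-0.258, -0.125).
With 99% confidence, each one-unit increase in soil temperature is associated with a change of between -0.258 and -0.125 µmol m⁻² s⁻¹ in CO₂ flux.

(-0.258, -0.125)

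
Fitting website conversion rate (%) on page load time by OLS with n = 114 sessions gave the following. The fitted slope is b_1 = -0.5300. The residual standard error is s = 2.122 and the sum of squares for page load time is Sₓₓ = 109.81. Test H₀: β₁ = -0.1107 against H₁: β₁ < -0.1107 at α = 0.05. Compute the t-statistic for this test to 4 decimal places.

t = -2.0706

SE(b_1) = s/√Sₓₓ = 2.122/√109.81 = 0.2025.
t = (-0.5300 − (-0.1107)) / 0.2025 = -2.0706.
df = n − 2 = 112.
One-sided p ≈ 0.0203, which is < 0.05, so reject H₀.
There is evidence that the true slope on page load time is below -0.1107 % per unit.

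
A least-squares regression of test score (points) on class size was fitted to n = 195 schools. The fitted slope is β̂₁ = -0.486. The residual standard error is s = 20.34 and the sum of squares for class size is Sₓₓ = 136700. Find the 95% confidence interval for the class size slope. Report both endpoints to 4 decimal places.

(-0.5945, -0.3775)

SE(β̂₁) = s/√Sₓₓ = 20.34/√136700 = 0.0550132.
df = n − 2 = 193.
t* = t_{0.025, 193} = 1.972332.
Margin = t* × SE = 1.972332 × 0.0550132 = 0.108504.
CI: -0.486 ± 0.108504 → (-0.5945, -0.3775).
With 95% confidence, each one-unit increase in class size is associated with a change of between -0.5945 and -0.3775 points in test score.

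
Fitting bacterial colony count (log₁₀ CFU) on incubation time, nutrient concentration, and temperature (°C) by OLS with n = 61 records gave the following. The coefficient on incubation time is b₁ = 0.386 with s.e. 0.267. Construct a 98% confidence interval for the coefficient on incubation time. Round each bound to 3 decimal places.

(-0.253, 1.025)

df = n − k − 1 = 61 − 3 − 1 = 57.
t* = t_{0.01, 57} = 2.393568.
Margin = t* × SE = 2.393568 × 0.267 = 0.63908.
CI: 0.386 ± 0.63908 → (-0.253, 1.025).
With 98% confidence, each one-unit increase in incubation time is associated with a change of between -0.253 and 1.025 log₁₀ CFU in bacterial colony count, holding the other predictors fixed.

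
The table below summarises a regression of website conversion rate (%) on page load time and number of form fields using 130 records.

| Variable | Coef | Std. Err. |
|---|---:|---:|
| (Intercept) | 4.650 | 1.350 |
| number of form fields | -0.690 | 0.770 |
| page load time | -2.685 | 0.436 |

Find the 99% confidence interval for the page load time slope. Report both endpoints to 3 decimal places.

Read off: b = -2.685, SE = 0.436 for page load time.
df = n − k − 1 = 130 − 2 − 1 = 127.
t* = t_{0.005, 127} = 2.615096.
Margin = t* × SE = 2.615096 × 0.436 = 1.14018.
CI: -2.685 ± 1.14018 → (-3.825, -1.545).

(-3.825, -1.545)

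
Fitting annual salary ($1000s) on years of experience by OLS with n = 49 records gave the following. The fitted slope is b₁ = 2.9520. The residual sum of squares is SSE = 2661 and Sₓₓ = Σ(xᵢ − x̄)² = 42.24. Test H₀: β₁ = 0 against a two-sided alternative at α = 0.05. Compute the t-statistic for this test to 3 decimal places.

MSE = SSE/(n − 2) = 2661/47 = 56.617.
SE(b₁) = √(MSE/Sₓₓ) = √(56.617/42.24) = 1.15774.
t = 2.9520 / 1.15774 = 2.550.
df = n − 2 = 47.
Two-sided p ≈ 0.0141, which is < 0.05, so reject H₀.
There is evidence that years of experience is associated with annual salary.

t = 2.550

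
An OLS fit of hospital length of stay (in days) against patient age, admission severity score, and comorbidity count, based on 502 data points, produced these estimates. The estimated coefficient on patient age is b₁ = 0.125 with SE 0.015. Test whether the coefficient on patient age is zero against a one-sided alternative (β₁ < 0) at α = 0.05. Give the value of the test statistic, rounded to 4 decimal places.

H₀: β₁ = 0 vs H₁: β₁ < 0.
t = (b₁ − β₁⁰)/SE = 0.125 / 0.015 = 8.3333.
df = n − k − 1 = 502 − 3 − 1 = 498.
One-sided p ≈ 1.0000, which is ≥ 0.05, so fail to reject H₀.
The data do not give significant evidence that the true slope on patient age is negative, holding the other predictors fixed.

t = 8.3333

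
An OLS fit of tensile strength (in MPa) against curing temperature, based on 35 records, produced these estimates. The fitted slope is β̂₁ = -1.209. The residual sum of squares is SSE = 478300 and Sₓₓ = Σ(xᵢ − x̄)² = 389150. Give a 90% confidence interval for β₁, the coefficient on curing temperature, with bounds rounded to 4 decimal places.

MSE = SSE/(n − 2) = 478300/33 = 14493.9.
SE(β̂₁) = √(MSE/Sₓₓ) = √(14493.9/389150) = 0.19299.
df = n − 2 = 33.
t* = t_{0.05, 33} = 1.69236.
Margin = t* × SE = 1.69236 × 0.19299 = 0.326609.
CI: -1.209 ± 0.326609 → (-1.5356, -0.8824).
With 90% confidence, each one-unit increase in curing temperature is associated with a change of between -1.5356 and -0.8824 MPa in tensile strength.

(-1.5356, -0.8824)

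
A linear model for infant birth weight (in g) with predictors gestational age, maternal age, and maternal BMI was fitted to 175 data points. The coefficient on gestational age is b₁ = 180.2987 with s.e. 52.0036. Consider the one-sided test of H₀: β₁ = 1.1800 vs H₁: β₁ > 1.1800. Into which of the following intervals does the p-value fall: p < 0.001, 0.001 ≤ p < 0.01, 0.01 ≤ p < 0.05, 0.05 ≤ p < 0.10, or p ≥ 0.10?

p < 0.001

t = (180.2987 − 1.1800) / 52.0036 = 3.444.
df = n − k − 1 = 175 − 3 − 1 = 171.
One-sided p = P(T_{171} > t) ≈ 0.0004.
So p < 0.001.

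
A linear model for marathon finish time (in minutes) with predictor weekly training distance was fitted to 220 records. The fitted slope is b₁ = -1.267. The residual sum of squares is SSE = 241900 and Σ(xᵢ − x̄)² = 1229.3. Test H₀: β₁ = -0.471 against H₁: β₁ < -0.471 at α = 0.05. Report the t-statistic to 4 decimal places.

t = -0.8378

MSE = SSE/(n − 2) = 241900/218 = 1109.63.
SE(b₁) = √(MSE/Sₓₓ) = √(1109.63/1229.3) = 0.950081.
t = (-1.267 − (-0.471)) / 0.950081 = -0.8378.
df = n − 2 = 218.
One-sided p ≈ 0.2015, which is ≥ 0.05, so fail to reject H₀.
The data do not give significant evidence that the true slope on weekly training distance is below -0.471 minutes per unit.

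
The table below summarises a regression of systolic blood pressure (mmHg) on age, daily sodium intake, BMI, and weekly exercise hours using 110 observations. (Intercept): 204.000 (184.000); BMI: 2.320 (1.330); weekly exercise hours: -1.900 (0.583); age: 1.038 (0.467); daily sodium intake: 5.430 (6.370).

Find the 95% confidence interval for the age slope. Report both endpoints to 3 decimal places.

(0.112, 1.964)

Read off: b = 1.038, SE = 0.467 for age.
df = n − k − 1 = 110 − 4 − 1 = 105.
t* = t_{0.025, 105} = 1.982815.
Margin = t* × SE = 1.982815 × 0.467 = 0.92597.
CI: 1.038 ± 0.92597 → (0.112, 1.964).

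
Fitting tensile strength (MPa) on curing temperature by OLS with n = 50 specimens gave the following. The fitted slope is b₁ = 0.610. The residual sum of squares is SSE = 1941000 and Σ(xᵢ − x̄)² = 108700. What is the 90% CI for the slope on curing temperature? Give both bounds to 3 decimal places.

MSE = SSE/(n − 2) = 1941000/48 = 40437.5.
SE(b₁) = √(MSE/Sₓₓ) = √(40437.5/108700) = 0.609926.
df = n − 2 = 48.
t* = t_{0.05, 48} = 1.677224.
Margin = t* × SE = 1.677224 × 0.609926 = 1.02298.
CI: 0.610 ± 1.02298 → (-0.413, 1.633).
With 90% confidence, each one-unit increase in curing temperature is associated with a change of between -0.413 and 1.633 MPa in tensile strength.

(-0.413, 1.633)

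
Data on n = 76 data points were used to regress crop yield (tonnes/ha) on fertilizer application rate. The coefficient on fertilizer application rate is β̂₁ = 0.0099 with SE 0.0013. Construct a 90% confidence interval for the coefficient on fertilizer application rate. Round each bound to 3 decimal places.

(0.008, 0.012)

df = n − 2 = 76 − 2 = 74.
t* = t_{0.05, 74} = 1.665707.
Margin = t* × SE = 1.665707 × 0.0013 = 0.00217.
CI: 0.0099 ± 0.00217 → (0.008, 0.012).
With 90% confidence, each one-unit increase in fertilizer application rate is associated with a change of between 0.008 and 0.012 tonnes/ha in crop yield.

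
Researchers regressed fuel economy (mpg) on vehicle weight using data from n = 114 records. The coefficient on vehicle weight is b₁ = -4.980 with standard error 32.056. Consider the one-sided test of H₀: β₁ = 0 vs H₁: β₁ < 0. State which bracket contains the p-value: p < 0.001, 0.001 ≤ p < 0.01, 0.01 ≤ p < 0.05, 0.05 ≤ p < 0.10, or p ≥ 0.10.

p ≥ 0.10

t = -4.980 / 32.056 = -0.155.
df = n − 2 = 114 − 2 = 112.
One-sided p = P(T_{112} < t) ≈ 0.4384.
So p ≥ 0.10.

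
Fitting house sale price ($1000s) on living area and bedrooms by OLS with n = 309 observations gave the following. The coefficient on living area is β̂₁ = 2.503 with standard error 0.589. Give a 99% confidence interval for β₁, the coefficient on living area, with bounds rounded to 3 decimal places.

(0.976, 4.030)

df = n − k − 1 = 309 − 2 − 1 = 306.
t* = t_{0.005, 306} = 2.591991.
Margin = t* × SE = 2.591991 × 0.589 = 1.52668.
CI: 2.503 ± 1.52668 → (0.976, 4.030).
With 99% confidence, each one-unit increase in living area is associated with a change of between 0.976 and 4.030 $1000s in house sale price, holding the other predictors fixed.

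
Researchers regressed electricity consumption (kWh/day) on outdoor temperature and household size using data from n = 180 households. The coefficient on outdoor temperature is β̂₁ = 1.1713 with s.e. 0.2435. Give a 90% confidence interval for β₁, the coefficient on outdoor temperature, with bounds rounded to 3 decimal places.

df = n − k − 1 = 180 − 2 − 1 = 177.
t* = t_{0.05, 177} = 1.653508.
Margin = t* × SE = 1.653508 × 0.2435 = 0.40263.
CI: 1.1713 ± 0.40263 → (0.769, 1.574).
With 90% confidence, each one-unit increase in outdoor temperature is associated with a change of between 0.769 and 1.574 kWh/day in electricity consumption, holding the other predictors fixed.

(0.769, 1.574)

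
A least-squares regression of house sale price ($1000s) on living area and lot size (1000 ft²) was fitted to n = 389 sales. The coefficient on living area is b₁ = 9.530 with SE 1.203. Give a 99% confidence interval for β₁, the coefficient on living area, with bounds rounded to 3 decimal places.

df = n − k − 1 = 389 − 2 − 1 = 386.
t* = t_{0.005, 386} = 2.588626.
Margin = t* × SE = 2.588626 × 1.203 = 3.11412.
CI: 9.530 ± 3.11412 → (6.416, 12.644).
With 99% confidence, each one-unit increase in living area is associated with a change of between 6.416 and 12.644 $1000s in house sale price, holding the other predictors fixed.

(6.416, 12.644)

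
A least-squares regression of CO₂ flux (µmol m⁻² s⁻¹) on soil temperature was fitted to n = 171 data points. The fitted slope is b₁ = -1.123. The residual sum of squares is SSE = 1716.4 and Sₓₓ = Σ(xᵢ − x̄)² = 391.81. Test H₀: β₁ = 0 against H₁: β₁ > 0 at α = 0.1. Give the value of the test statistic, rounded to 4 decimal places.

t = -6.9751

MSE = SSE/(n − 2) = 1716.4/169 = 10.1562.
SE(b₁) = √(MSE/Sₓₓ) = √(10.1562/391.81) = 0.161001.
t = -1.123 / 0.161001 = -6.9751.
df = n − 2 = 169.
One-sided p ≈ 1.0000, which is ≥ 0.1, so fail to reject H₀.
The data do not give significant evidence that the true slope on soil temperature is positive.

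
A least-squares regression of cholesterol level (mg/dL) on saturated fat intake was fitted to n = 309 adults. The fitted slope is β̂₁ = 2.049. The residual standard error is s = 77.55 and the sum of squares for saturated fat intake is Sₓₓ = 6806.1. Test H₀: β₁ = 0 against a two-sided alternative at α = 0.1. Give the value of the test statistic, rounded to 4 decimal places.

SE(β̂₁) = s/√Sₓₓ = 77.55/√6806.1 = 0.94001.
t = 2.049 / 0.94001 = 2.1798.
df = n − 2 = 307.
Two-sided p ≈ 0.0300, which is < 0.1, so reject H₀.
There is evidence that saturated fat intake is associated with cholesterol level.

t = 2.1798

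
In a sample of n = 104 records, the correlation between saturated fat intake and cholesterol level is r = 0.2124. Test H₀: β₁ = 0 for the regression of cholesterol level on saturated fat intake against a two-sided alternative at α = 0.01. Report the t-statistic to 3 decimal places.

t = r·√(n − 2)/√(1 − r²) = 0.2124·√102/√0.954886 = 2.195.
df = n − 2 = 102.
Two-sided p ≈ 0.0304, which is ≥ 0.01, so fail to reject H₀.
The data do not give significant evidence of a linear association between saturated fat intake and cholesterol level.

t = 2.195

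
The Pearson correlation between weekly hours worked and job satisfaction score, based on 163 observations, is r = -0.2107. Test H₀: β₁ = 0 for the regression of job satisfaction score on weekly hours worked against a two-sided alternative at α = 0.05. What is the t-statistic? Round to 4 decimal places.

t = -2.7349

t = r·√(n − 2)/√(1 − r²) = -0.2107·√161/√0.955606 = -2.7349.
df = n − 2 = 161.
Two-sided p ≈ 0.0069, which is < 0.05, so reject H₀.
There is evidence of a linear association between weekly hours worked and job satisfaction score.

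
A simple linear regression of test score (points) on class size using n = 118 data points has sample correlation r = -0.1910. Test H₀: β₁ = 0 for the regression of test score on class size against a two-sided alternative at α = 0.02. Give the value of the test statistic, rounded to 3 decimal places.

t = -2.096

t = r·√(n − 2)/√(1 − r²) = -0.1910·√116/√0.963519 = -2.096.
df = n − 2 = 116.
Two-sided p ≈ 0.0383, which is ≥ 0.02, so fail to reject H₀.
The data do not give significant evidence of a linear association between class size and test score.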